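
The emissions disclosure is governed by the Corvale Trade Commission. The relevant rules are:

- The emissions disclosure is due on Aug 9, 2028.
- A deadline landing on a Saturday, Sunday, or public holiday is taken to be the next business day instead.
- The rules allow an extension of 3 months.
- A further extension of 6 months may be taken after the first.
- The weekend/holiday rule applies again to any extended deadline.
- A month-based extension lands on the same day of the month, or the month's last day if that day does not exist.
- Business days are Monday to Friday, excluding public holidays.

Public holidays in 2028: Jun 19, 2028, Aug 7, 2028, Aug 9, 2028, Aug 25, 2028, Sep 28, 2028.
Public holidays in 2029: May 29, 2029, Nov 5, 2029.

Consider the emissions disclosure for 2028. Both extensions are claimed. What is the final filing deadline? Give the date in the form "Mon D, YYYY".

May 10, 2029

The stated deadline is Aug 9, 2028.
Aug 9, 2028 is a listed holiday; the next business day is Aug 10, 2028 (Thursday).
Add 3 months to Aug 10, 2028: Nov 10, 2028.
Nov 10, 2028 falls on a Friday, which is a business day, so no adjustment is needed.
The 6 months extension carries Nov 10, 2028 to May 10, 2029.
Since May 10, 2029 is a Thursday and not a holiday, the date is unchanged.
Final deadline: May 10, 2029.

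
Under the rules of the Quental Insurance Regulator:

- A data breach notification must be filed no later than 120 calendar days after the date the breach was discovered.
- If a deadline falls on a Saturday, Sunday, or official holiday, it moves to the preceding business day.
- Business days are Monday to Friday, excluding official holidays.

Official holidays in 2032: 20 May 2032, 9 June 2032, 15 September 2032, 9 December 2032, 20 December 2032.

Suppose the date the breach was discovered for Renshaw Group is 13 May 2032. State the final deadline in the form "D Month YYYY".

10 September 2032

120 calendar days after 13 May 2032 is 10 September 2032.
10 September 2032 is a Friday and not a listed holiday, so it stands.
So the filing is due 10 September 2032.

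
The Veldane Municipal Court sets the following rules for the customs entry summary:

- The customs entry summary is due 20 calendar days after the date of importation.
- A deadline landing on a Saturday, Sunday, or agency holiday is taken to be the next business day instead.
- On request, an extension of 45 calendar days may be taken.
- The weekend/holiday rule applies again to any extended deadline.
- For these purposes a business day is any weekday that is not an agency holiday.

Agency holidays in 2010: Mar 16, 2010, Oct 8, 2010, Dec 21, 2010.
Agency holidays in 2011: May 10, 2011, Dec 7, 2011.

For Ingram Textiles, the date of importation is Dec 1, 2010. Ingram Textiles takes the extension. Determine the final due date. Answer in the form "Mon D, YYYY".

From Dec 1, 2010, 20 calendar days later is Dec 21, 2010.
Because Dec 21, 2010 is a listed holiday, the deadline becomes Dec 22, 2010 (Wednesday).
Applying the 45-calendar-day extension: Dec 22, 2010 + 45 days = Feb 5, 2011.
Feb 5, 2011 is a Saturday; the next business day is Feb 7, 2011 (Monday).
Final deadline: Feb 7, 2011.

Feb 7, 2011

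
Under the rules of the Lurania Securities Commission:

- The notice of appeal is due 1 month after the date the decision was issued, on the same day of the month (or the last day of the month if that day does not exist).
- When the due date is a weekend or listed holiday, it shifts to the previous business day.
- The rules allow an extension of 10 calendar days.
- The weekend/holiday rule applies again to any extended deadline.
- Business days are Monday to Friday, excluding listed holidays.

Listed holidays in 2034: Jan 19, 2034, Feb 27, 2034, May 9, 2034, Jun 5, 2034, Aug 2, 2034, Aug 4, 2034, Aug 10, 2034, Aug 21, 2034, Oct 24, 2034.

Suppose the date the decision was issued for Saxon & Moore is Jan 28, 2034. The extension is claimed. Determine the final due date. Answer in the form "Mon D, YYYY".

Mar 10, 2034

1 month from Jan 28, 2034 is Feb 28, 2034.
Feb 28, 2034 is a Tuesday and not a listed holiday, so it stands.
Applying the 10-calendar-day extension: Feb 28, 2034 + 10 days = Mar 10, 2034.
Mar 10, 2034 falls on a Friday, which is a business day, so no adjustment is needed.
Final deadline: Mar 10, 2034.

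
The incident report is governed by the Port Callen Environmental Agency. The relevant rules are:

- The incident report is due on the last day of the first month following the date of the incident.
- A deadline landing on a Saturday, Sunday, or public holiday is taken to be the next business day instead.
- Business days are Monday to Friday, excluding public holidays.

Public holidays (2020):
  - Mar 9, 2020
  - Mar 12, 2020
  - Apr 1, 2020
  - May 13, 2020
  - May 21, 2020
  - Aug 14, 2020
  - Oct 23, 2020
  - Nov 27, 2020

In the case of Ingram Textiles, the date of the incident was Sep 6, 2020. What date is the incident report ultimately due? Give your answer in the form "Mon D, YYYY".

The first month after Sep 6, 2020 is October 2020, whose last day is Oct 31, 2020.
Oct 31, 2020 is a Saturday; the next business day is Nov 2, 2020 (Monday).
Deadline: Nov 2, 2020.

Nov 2, 2020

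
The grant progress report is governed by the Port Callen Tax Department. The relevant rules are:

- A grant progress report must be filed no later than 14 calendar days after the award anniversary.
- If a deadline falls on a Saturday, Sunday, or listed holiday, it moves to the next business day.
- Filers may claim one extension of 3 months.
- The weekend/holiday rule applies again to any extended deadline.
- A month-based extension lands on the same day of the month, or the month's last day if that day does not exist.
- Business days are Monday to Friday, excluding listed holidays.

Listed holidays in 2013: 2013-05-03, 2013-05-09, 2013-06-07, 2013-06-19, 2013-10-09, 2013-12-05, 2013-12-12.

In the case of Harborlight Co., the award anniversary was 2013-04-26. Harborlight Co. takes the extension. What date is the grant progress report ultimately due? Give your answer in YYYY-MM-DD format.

Adding 14 calendar days to 2013-04-26 gives 2013-05-10.
2013-05-10 falls on a Friday, which is a business day, so no adjustment is needed.
Applying the 3 months extension: 3 months after 2013-05-10 is 2013-08-10.
2013-08-10 falls on a Saturday. Rolling to the next business day gives 2013-08-12, a Monday.
Final deadline: 2013-08-12.

2013-08-12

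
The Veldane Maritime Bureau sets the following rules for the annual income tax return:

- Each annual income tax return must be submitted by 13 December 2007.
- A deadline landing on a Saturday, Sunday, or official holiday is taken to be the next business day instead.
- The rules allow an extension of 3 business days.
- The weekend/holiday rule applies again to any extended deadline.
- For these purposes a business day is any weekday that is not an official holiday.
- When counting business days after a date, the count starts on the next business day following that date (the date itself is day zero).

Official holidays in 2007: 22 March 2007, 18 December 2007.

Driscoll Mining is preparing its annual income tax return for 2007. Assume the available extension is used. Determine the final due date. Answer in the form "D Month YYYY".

The statutory due date is 13 December 2007.
13 December 2007 (Thursday) is already a business day.
The 3-business-day extension runs from 13 December 2007 to 19 December 2007.
19 December 2007 falls on a Wednesday, which is a business day, so no adjustment is needed.
Final deadline: 19 December 2007.

19 December 2007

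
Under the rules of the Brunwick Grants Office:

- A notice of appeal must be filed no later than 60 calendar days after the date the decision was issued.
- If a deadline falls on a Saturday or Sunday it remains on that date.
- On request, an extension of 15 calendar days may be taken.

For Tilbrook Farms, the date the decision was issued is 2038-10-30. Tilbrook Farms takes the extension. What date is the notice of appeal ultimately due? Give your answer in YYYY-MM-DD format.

2039-01-13

Adding 60 calendar days to 2038-10-30 gives 2038-12-29.
2038-12-29 falls on a Wednesday. The rules make no weekend/holiday allowance, so it remains 2038-12-29.
Applying the 15-calendar-day extension: 2038-12-29 + 15 days = 2039-01-13.
No adjustment is made for weekends or holidays, so 2039-01-13 stands.
Final deadline: 2039-01-13.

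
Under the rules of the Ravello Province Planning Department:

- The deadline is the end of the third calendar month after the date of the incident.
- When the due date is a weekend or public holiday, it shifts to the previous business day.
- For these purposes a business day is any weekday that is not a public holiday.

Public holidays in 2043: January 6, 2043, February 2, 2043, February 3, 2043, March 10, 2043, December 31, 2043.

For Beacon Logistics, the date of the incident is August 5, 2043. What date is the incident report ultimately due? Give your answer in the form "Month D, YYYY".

November 30, 2043

3 months after August 5, 2043 falls in November 2043; the last day of that month is November 30, 2043.
November 30, 2043 (Monday) is already a business day.
The final due date is November 30, 2043.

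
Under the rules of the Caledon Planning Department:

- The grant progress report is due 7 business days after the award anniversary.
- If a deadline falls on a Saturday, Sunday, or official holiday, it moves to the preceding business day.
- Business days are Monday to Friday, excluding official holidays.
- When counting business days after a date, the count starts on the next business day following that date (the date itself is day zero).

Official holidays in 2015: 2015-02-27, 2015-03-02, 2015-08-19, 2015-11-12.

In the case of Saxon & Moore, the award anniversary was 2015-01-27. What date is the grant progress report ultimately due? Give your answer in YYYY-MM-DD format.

7 business days after 2015-01-27, excluding weekends and holidays, is 2015-02-05.
Since 2015-02-05 is a Thursday and not a holiday, the date is unchanged.
Deadline: 2015-02-05.

2015-02-05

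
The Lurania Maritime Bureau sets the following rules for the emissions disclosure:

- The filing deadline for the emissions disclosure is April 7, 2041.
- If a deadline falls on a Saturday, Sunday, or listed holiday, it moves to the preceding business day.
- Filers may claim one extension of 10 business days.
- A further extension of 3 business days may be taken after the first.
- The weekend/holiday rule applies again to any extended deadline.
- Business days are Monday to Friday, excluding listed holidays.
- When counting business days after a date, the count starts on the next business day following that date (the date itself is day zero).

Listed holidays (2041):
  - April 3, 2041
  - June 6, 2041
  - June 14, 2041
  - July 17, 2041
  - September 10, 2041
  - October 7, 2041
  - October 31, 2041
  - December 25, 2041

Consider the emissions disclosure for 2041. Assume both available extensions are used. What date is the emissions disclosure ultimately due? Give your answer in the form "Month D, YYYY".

April 24, 2041

Start from the fixed due date, April 7, 2041.
Because April 7, 2041 is a Sunday, the deadline becomes April 5, 2041 (Friday).
Counting 10 further business days from April 5, 2041 reaches April 19, 2041.
April 19, 2041 (Friday) is already a business day.
Counting 3 further business days from April 19, 2041 reaches April 24, 2041.
April 24, 2041 (Wednesday) is already a business day.
So the filing is due April 24, 2041.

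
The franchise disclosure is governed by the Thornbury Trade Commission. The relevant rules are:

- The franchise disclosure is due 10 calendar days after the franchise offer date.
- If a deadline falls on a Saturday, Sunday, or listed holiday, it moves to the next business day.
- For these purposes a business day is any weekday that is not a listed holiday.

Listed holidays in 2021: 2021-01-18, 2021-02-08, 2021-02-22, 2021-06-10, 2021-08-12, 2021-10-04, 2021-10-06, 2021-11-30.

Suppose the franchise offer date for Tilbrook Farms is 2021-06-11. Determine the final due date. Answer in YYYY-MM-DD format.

10 calendar days after 2021-06-11 is 2021-06-21.
2021-06-21 falls on a Monday, which is a business day, so no adjustment is needed.
So the filing is due 2021-06-21.

2021-06-21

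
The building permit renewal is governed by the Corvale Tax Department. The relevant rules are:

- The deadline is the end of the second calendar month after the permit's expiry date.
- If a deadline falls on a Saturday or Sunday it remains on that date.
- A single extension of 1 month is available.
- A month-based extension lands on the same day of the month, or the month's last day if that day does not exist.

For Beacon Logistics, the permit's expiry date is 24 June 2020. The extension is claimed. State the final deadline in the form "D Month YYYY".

30 September 2020

The second month after 24 June 2020 is August 2020, whose last day is 31 August 2020.
31 August 2020 is a Monday; no weekend or holiday adjustment applies.
Add 1 month to 31 August 2020: 30 September 2020 (day 31 does not exist in September, so the month's last day is used).
No adjustment is made for weekends or holidays, so 30 September 2020 stands.
Deadline: 30 September 2020.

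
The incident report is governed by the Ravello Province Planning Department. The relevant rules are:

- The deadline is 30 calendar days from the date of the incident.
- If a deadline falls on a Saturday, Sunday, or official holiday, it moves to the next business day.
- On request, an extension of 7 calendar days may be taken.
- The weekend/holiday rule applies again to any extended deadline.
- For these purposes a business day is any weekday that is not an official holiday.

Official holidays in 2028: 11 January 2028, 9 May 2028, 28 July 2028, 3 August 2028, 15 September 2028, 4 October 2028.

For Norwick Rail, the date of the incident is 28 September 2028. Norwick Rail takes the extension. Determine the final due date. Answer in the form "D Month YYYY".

From 28 September 2028, 30 calendar days later is 28 October 2028.
Because 28 October 2028 is a Saturday, the deadline becomes 30 October 2028 (Monday).
Add the 7 calendar-day extension to 30 October 2028: 6 November 2028.
6 November 2028 falls on a Monday, which is a business day, so no adjustment is needed.
So the filing is due 6 November 2028.

6 November 2028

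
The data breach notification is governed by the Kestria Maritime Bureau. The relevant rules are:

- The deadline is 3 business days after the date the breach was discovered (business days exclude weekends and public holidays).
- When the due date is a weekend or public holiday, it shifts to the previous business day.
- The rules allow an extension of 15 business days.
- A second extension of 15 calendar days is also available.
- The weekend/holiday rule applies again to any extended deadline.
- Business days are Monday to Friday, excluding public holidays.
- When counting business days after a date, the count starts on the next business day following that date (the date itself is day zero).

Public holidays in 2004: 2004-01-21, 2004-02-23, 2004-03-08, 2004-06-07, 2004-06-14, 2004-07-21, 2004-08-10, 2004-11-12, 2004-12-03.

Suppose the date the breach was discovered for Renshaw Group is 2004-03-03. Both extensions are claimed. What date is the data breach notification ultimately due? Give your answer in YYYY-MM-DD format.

2004-04-14

3 business days after 2004-03-03, excluding weekends and holidays, is 2004-03-09.
2004-03-09 falls on a Tuesday, which is a business day, so no adjustment is needed.
The 15-business-day extension runs from 2004-03-09 to 2004-03-30.
2004-03-30 falls on a Tuesday, which is a business day, so no adjustment is needed.
The 15-calendar-day extension moves the deadline from 2004-03-30 to 2004-04-14.
2004-04-14 is a Wednesday and not a listed holiday, so it stands.
Final deadline: 2004-04-14.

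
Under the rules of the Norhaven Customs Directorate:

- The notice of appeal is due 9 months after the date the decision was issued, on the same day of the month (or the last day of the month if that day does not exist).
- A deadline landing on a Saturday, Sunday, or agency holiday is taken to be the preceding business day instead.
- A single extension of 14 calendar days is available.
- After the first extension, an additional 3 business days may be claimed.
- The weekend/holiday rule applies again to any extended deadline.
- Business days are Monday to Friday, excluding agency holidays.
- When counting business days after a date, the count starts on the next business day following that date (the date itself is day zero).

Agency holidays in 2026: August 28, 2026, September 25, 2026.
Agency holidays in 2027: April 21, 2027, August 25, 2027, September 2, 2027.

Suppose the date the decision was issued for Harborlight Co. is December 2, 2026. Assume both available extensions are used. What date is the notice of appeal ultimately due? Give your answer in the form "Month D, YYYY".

9 months from December 2, 2026 is September 2, 2027.
Because September 2, 2027 is a listed holiday, the deadline becomes September 1, 2027 (Wednesday).
With the 14-day extension, September 1, 2027 becomes September 15, 2027.
September 15, 2027 falls on a Wednesday, which is a business day, so no adjustment is needed.
The 3-business-day extension runs from September 15, 2027 to September 20, 2027.
Since September 20, 2027 is a Monday and not a holiday, the date is unchanged.
Final deadline: September 20, 2027.

September 20, 2027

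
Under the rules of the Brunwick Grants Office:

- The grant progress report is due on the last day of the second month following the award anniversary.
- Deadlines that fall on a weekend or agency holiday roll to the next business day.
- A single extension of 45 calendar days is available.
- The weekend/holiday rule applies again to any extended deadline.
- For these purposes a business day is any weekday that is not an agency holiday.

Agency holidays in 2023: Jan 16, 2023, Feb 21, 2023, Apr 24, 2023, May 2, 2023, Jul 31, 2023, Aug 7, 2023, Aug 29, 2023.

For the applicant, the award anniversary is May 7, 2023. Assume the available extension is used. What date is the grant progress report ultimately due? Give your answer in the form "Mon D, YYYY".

Sep 15, 2023

The second month after May 7, 2023 is July 2023, whose last day is Jul 31, 2023.
Jul 31, 2023 is a listed holiday; the next business day is Aug 1, 2023 (Tuesday).
Add the 45 calendar-day extension to Aug 1, 2023: Sep 15, 2023.
Sep 15, 2023 falls on a Friday, which is a business day, so no adjustment is needed.
So the filing is due Sep 15, 2023.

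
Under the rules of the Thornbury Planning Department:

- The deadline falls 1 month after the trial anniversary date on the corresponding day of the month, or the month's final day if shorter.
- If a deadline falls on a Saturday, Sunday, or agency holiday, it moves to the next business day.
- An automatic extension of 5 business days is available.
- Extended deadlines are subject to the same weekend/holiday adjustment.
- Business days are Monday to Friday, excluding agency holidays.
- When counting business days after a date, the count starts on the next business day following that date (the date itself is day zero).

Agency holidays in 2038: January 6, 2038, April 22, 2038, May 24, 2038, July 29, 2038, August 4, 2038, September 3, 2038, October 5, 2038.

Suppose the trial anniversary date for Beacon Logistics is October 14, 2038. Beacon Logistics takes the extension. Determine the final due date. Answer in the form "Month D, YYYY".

November 22, 2038

Moving 1 month forward from October 14, 2038 on the corresponding day gives November 14, 2038.
November 14, 2038 falls on a Sunday. Rolling to the next business day gives November 15, 2038, a Monday.
Applying the 5-business-day extension: 5 business days after November 15, 2038 is November 22, 2038.
November 22, 2038 is a Monday and not a listed holiday, so it stands.
Deadline: November 22, 2038.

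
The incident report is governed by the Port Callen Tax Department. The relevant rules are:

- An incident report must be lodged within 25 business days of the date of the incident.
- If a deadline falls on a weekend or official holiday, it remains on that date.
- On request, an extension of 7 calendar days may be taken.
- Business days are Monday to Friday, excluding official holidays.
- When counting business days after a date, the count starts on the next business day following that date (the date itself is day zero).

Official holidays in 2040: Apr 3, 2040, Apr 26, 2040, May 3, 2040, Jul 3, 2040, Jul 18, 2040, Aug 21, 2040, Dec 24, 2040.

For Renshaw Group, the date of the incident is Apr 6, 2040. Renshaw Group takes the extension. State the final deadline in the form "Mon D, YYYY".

May 22, 2040

Starting the day after Apr 6, 2040 and counting 25 business days lands on May 15, 2040.
No adjustment is made for weekends or holidays, so May 15, 2040 stands.
The 7-calendar-day extension moves the deadline from May 15, 2040 to May 22, 2040.
May 22, 2040 is a Tuesday; no weekend or holiday adjustment applies.
Final deadline: May 22, 2040.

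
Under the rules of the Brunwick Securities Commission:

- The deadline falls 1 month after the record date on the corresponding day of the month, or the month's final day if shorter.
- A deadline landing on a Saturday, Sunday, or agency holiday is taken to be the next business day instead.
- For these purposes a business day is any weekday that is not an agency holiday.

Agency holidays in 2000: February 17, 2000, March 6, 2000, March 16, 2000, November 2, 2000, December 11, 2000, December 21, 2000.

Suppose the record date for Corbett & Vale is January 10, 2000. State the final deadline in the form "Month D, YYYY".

1 month from January 10, 2000 is February 10, 2000.
Since February 10, 2000 is a Thursday and not a holiday, the date is unchanged.
The final due date is February 10, 2000.

February 10, 2000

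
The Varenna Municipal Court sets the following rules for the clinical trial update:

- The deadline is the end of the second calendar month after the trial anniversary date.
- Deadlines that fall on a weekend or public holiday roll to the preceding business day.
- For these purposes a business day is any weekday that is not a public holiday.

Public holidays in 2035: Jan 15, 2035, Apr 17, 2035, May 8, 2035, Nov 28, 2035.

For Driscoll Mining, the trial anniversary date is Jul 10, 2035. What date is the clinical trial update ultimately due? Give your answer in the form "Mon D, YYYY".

2 months after Jul 10, 2035 falls in September 2035; the last day of that month is Sep 30, 2035.
Because Sep 30, 2035 is a Sunday, the deadline becomes Sep 28, 2035 (Friday).
Final deadline: Sep 28, 2035.

Sep 28, 2035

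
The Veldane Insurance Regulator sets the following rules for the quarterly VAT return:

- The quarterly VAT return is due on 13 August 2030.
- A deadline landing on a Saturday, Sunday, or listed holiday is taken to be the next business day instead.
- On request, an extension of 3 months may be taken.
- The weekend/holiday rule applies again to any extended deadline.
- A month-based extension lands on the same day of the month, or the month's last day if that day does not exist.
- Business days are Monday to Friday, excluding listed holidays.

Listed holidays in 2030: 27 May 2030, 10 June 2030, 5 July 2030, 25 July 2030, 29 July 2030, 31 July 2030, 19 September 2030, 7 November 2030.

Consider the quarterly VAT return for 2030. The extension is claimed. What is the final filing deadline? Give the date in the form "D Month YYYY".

13 November 2030

The statutory due date is 13 August 2030.
13 August 2030 (Tuesday) is already a business day.
The 3 months extension carries 13 August 2030 to 13 November 2030.
13 November 2030 falls on a Wednesday, which is a business day, so no adjustment is needed.
Final deadline: 13 November 2030.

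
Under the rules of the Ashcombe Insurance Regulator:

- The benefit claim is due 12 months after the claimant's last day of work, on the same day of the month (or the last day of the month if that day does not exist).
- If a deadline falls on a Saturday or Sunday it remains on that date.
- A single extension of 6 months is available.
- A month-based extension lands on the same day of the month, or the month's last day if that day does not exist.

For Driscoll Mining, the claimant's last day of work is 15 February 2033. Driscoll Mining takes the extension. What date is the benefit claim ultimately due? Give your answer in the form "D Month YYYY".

Moving 12 months forward from 15 February 2033 on the corresponding day gives 15 February 2034.
15 February 2034 is a Wednesday; no weekend or holiday adjustment applies.
The 6 months extension carries 15 February 2034 to 15 August 2034.
No adjustment is made for weekends or holidays, so 15 August 2034 stands.
Final deadline: 15 August 2034.

15 August 2034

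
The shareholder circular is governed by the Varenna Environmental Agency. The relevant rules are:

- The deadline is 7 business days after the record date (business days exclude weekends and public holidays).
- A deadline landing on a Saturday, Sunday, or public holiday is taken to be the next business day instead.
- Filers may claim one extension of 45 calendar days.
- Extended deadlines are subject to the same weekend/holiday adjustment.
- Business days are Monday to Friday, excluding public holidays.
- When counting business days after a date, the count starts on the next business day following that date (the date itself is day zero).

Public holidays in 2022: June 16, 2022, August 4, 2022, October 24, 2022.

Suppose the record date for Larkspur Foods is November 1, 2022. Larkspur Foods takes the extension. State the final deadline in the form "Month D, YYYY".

December 26, 2022

7 business days after November 1, 2022, excluding weekends and holidays, is November 10, 2022.
November 10, 2022 (Thursday) is already a business day.
The 45-calendar-day extension moves the deadline from November 10, 2022 to December 25, 2022.
December 25, 2022 falls on a Sunday. Rolling to the next business day gives December 26, 2022, a Monday.
So the filing is due December 26, 2022.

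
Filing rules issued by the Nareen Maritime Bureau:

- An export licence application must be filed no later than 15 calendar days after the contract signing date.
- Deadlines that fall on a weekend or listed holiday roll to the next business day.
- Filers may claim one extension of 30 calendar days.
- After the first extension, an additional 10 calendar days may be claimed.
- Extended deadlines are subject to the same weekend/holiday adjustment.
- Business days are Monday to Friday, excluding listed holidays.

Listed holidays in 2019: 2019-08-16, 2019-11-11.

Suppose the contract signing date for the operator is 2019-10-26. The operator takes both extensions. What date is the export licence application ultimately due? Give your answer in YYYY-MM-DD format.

2019-12-23

Trigger date 2019-10-26 + 15 calendar days = 2019-11-10.
2019-11-10 falls on a Sunday. Rolling to the next business day gives 2019-11-12, a Tuesday.
The 30-calendar-day extension moves the deadline from 2019-11-12 to 2019-12-12.
2019-12-12 (Thursday) is already a business day.
Add the 10 calendar-day extension to 2019-12-12: 2019-12-22.
2019-12-22 is a Sunday; the next business day is 2019-12-23 (Monday).
Deadline: 2019-12-23.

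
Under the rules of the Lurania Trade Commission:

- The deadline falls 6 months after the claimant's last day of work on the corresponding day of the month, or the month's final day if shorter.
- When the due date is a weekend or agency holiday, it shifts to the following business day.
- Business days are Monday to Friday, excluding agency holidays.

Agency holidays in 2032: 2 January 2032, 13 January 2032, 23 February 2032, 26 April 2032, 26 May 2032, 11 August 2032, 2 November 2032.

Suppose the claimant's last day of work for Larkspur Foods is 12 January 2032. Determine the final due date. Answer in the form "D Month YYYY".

6 months after 12 January 2032, on the same day of the month, is 12 July 2032.
Since 12 July 2032 is a Monday and not a holiday, the date is unchanged.
The final due date is 12 July 2032.

12 July 2032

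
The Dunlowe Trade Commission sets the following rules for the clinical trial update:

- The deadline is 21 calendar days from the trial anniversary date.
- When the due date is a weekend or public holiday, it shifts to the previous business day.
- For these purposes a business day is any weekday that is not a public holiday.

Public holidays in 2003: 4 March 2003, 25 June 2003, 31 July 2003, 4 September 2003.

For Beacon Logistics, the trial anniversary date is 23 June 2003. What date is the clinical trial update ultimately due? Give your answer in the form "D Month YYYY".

14 July 2003

From 23 June 2003, 21 calendar days later is 14 July 2003.
14 July 2003 is a Monday and not a listed holiday, so it stands.
Deadline: 14 July 2003.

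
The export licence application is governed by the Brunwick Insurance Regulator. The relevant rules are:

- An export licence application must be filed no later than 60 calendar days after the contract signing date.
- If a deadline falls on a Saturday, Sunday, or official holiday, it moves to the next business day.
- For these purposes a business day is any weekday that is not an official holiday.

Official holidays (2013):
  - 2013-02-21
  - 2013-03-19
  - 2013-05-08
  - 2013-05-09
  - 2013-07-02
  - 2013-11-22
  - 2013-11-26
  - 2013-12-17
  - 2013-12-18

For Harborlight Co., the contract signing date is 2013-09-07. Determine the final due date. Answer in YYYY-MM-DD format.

Trigger date 2013-09-07 + 60 calendar days = 2013-11-06.
2013-11-06 is a Wednesday and not a listed holiday, so it stands.
So the filing is due 2013-11-06.

2013-11-06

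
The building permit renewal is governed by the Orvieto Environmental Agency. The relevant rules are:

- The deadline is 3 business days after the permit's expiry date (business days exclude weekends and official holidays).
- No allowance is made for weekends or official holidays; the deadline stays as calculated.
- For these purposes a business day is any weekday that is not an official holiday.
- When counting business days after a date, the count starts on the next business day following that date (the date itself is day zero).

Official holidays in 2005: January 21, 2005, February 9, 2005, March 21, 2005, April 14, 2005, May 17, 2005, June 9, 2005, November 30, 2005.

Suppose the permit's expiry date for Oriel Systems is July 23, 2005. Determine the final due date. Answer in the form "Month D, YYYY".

July 27, 2005

Starting the day after July 23, 2005 and counting 3 business days lands on July 27, 2005.
July 27, 2005 falls on a Wednesday. The rules make no weekend/holiday allowance, so it remains July 27, 2005.
So the filing is due July 27, 2005.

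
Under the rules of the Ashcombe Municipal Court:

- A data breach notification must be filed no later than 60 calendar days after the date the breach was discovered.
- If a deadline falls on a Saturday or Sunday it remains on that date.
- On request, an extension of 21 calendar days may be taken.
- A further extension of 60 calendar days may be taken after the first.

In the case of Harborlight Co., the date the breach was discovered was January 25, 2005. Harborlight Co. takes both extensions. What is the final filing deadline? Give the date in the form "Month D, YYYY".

Trigger date January 25, 2005 + 60 calendar days = March 26, 2005.
March 26, 2005 is a Saturday; no weekend or holiday adjustment applies.
The 21-calendar-day extension moves the deadline from March 26, 2005 to April 16, 2005.
No adjustment is made for weekends or holidays, so April 16, 2005 stands.
Applying the 60-calendar-day extension: April 16, 2005 + 60 days = June 15, 2005.
No adjustment is made for weekends or holidays, so June 15, 2005 stands.
So the filing is due June 15, 2005.

June 15, 2005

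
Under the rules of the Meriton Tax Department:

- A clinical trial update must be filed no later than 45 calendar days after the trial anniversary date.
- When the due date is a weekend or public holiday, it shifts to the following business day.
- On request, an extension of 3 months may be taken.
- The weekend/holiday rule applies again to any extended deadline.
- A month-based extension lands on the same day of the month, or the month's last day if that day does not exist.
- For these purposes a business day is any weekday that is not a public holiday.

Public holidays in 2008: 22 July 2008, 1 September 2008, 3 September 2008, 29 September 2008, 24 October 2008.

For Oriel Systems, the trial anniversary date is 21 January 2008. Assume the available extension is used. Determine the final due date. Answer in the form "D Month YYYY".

45 calendar days after 21 January 2008 is 6 March 2008.
6 March 2008 is a Thursday and not a listed holiday, so it stands.
Applying the 3 months extension: 3 months after 6 March 2008 is 6 June 2008.
Since 6 June 2008 is a Friday and not a holiday, the date is unchanged.
Final deadline: 6 June 2008.

6 June 2008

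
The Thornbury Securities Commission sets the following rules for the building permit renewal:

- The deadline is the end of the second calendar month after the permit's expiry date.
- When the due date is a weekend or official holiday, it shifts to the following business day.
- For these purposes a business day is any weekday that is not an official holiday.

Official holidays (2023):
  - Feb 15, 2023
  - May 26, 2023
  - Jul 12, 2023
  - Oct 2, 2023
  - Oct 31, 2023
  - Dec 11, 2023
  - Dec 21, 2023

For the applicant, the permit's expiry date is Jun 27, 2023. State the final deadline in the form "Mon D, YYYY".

The second month after Jun 27, 2023 is August 2023, whose last day is Aug 31, 2023.
Since Aug 31, 2023 is a Thursday and not a holiday, the date is unchanged.
Deadline: Aug 31, 2023.

Aug 31, 2023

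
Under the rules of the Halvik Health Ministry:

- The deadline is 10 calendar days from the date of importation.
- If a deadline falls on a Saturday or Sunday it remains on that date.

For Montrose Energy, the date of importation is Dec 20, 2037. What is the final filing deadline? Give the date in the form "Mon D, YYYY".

Dec 30, 2037

Adding 10 calendar days to Dec 20, 2037 gives Dec 30, 2037.
Dec 30, 2037 falls on a Wednesday. The rules make no weekend/holiday allowance, so it remains Dec 30, 2037.
So the filing is due Dec 30, 2037.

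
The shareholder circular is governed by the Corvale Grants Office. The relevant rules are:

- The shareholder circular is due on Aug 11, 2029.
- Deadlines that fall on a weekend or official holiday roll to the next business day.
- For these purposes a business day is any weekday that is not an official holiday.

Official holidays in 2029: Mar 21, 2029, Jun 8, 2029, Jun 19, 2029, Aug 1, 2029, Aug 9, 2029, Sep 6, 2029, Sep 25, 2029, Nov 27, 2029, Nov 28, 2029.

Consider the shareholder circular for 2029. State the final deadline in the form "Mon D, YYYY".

The statutory due date is Aug 11, 2029.
Aug 11, 2029 is a Saturday, so it moves to the next business day, Aug 13, 2029 (Monday).
The final due date is Aug 13, 2029.

Aug 13, 2029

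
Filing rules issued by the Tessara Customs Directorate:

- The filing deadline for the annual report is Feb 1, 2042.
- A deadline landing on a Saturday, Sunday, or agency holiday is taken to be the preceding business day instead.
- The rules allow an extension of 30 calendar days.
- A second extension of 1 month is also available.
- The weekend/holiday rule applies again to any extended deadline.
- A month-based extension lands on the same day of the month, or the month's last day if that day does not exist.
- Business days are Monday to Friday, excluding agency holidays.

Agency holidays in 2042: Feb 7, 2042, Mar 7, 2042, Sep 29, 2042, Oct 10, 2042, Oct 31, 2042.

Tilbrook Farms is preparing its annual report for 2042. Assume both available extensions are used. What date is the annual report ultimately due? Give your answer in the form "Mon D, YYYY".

Mar 28, 2042

The stated deadline is Feb 1, 2042.
Because Feb 1, 2042 is a Saturday, the deadline becomes Jan 31, 2042 (Friday).
The 30-calendar-day extension moves the deadline from Jan 31, 2042 to Mar 2, 2042.
Mar 2, 2042 falls on a Sunday. Rolling to the preceding business day gives Feb 28, 2042, a Friday.
The 1 month extension carries Feb 28, 2042 to Mar 28, 2042.
Mar 28, 2042 (Friday) is already a business day.
The final due date is Mar 28, 2042.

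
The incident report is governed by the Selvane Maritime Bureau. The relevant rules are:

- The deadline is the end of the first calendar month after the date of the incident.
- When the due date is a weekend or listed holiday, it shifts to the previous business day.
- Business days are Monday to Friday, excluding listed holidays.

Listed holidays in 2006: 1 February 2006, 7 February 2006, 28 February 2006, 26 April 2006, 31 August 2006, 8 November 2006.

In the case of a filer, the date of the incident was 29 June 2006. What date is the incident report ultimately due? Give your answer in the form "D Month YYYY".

The first month after 29 June 2006 is July 2006, whose last day is 31 July 2006.
Since 31 July 2006 is a Monday and not a holiday, the date is unchanged.
Deadline: 31 July 2006.

31 July 2006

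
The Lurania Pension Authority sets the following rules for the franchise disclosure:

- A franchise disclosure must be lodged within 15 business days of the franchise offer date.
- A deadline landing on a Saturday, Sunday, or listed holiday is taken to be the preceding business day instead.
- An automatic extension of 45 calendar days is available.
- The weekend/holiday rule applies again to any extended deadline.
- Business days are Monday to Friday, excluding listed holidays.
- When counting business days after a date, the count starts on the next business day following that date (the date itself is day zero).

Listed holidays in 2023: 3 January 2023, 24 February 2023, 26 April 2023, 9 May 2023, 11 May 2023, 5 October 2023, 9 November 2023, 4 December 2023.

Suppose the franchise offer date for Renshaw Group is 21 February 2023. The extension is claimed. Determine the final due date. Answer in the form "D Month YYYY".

Starting the day after 21 February 2023 and counting 15 business days lands on 15 March 2023.
15 March 2023 (Wednesday) is already a business day.
With the 45-day extension, 15 March 2023 becomes 29 April 2023.
Because 29 April 2023 is a Saturday, the deadline becomes 28 April 2023 (Friday).
Deadline: 28 April 2023.

28 April 2023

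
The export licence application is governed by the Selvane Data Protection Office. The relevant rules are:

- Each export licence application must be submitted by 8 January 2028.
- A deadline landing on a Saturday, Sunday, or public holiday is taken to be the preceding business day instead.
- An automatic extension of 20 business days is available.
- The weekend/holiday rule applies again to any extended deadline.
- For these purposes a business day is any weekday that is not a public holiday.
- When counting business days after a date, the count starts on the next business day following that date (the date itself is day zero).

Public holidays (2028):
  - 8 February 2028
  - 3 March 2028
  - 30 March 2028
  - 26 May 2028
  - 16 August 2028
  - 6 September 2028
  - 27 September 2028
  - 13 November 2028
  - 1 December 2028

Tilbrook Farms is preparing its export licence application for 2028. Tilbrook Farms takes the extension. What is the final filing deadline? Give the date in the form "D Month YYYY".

The stated deadline is 8 January 2028.
8 January 2028 is a Saturday; the preceding business day is 7 January 2028 (Friday).
Counting 20 further business days from 7 January 2028 reaches 4 February 2028.
4 February 2028 is a Friday and not a listed holiday, so it stands.
So the filing is due 4 February 2028.

4 February 2028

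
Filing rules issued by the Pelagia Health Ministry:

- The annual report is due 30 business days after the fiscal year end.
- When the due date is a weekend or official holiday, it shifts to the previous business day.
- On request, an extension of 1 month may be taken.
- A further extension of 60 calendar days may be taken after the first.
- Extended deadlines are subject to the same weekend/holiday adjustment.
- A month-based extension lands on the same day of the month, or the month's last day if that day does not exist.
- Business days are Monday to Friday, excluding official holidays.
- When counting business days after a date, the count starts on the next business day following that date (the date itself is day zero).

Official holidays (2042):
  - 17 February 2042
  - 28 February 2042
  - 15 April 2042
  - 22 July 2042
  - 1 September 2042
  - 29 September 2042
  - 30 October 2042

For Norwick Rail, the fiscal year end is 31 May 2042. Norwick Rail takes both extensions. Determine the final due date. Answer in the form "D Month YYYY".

10 October 2042

30 business days after 31 May 2042, excluding weekends and holidays, is 11 July 2042.
11 July 2042 falls on a Friday, which is a business day, so no adjustment is needed.
Add 1 month to 11 July 2042: 11 August 2042.
11 August 2042 (Monday) is already a business day.
Add the 60 calendar-day extension to 11 August 2042: 10 October 2042.
Since 10 October 2042 is a Friday and not a holiday, the date is unchanged.
Deadline: 10 October 2042.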